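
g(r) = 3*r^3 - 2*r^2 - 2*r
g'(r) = 9*r^2 - 4*r - 2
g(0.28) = -0.65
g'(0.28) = -2.41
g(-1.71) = -17.43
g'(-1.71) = 31.16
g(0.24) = -0.55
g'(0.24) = -2.44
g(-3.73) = -176.05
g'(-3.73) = 138.14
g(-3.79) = -184.47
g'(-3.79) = 142.44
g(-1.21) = -5.82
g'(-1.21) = 16.02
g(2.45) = 27.21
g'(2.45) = 42.22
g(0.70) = -1.35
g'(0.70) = -0.39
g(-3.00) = -93.00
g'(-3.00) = 91.00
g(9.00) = 2007.00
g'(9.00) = 691.00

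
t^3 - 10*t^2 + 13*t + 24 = (t - 8)*(t - 3)*(t + 1)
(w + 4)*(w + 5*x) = w^2 + 5*w*x + 4*w + 20*x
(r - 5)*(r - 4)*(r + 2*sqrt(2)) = r^3 - 9*r^2 + 2*sqrt(2)*r^2 - 18*sqrt(2)*r + 20*r + 40*sqrt(2)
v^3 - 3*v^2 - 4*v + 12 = (v - 3)*(v - 2)*(v + 2)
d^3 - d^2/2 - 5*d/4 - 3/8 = (d - 3/2)*(d + 1/2)^2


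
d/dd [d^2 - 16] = 2*d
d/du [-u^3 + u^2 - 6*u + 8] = -3*u^2 + 2*u - 6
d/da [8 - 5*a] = -5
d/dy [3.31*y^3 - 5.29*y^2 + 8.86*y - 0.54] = 9.93*y^2 - 10.58*y + 8.86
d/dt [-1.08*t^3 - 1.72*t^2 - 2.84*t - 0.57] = -3.24*t^2 - 3.44*t - 2.84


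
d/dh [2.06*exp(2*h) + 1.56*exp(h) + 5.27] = (4.12*exp(h) + 1.56)*exp(h)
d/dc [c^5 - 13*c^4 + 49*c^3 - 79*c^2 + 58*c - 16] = 5*c^4 - 52*c^3 + 147*c^2 - 158*c + 58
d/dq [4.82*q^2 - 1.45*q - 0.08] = 9.64*q - 1.45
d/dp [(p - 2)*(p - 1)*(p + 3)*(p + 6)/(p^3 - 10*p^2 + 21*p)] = (p^6 - 20*p^5 + 10*p^4 + 324*p^3 - 615*p^2 + 720*p - 756)/(p^2*(p^4 - 20*p^3 + 142*p^2 - 420*p + 441))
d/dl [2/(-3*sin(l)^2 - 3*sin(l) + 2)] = 6*(2*sin(l) + 1)*cos(l)/(3*sin(l)^2 + 3*sin(l) - 2)^2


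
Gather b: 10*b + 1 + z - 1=10*b + z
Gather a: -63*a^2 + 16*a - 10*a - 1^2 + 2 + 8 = -63*a^2 + 6*a + 9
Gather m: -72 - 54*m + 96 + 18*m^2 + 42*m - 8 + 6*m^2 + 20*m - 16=24*m^2 + 8*m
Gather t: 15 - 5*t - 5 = 10 - 5*t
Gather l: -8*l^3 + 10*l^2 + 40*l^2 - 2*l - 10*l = -8*l^3 + 50*l^2 - 12*l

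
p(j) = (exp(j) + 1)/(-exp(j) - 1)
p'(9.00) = 0.00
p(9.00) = -1.00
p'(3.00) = 0.00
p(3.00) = -1.00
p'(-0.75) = 0.00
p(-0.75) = -1.00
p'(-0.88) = 0.00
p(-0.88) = -1.00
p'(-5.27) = 0.00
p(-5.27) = -1.00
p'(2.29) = 0.00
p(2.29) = -1.00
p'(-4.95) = 0.00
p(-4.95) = -1.00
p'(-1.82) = -0.00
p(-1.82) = -1.00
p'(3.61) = 0.00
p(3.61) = -1.00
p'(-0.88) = 0.00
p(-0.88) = -1.00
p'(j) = exp(j)/(-exp(j) - 1) + (exp(j) + 1)*exp(j)/(-exp(j) - 1)^2 = 0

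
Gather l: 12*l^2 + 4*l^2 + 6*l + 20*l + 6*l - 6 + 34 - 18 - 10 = 16*l^2 + 32*l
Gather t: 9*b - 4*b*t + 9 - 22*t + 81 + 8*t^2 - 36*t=9*b + 8*t^2 + t*(-4*b - 58) + 90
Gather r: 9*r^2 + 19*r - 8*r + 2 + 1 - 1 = 9*r^2 + 11*r + 2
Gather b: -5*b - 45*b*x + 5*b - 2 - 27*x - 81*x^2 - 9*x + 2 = -45*b*x - 81*x^2 - 36*x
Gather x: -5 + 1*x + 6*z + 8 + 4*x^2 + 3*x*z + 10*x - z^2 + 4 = 4*x^2 + x*(3*z + 11) - z^2 + 6*z + 7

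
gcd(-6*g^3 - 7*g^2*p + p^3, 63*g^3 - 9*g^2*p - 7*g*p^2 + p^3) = -3*g + p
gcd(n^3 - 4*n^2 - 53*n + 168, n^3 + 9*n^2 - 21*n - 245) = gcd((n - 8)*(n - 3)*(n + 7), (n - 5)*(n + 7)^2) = n + 7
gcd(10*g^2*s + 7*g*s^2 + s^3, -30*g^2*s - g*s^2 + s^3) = 5*g*s + s^2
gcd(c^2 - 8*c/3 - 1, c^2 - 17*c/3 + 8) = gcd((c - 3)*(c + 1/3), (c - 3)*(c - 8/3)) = c - 3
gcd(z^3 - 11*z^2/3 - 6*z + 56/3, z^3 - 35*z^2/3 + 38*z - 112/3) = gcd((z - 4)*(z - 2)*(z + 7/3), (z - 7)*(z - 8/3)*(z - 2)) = z - 2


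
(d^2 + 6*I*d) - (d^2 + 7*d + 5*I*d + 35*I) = -7*d + I*d - 35*I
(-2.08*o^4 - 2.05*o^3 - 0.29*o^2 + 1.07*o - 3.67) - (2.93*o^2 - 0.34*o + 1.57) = -2.08*o^4 - 2.05*o^3 - 3.22*o^2 + 1.41*o - 5.24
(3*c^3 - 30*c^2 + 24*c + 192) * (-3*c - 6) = -9*c^4 + 72*c^3 + 108*c^2 - 720*c - 1152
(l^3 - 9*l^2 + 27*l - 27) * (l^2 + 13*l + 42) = l^5 + 4*l^4 - 48*l^3 - 54*l^2 + 783*l - 1134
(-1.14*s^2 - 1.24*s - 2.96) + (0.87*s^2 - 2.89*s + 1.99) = -0.27*s^2 - 4.13*s - 0.97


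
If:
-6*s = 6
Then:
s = -1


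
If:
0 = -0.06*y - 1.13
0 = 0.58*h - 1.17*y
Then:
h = -37.99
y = -18.83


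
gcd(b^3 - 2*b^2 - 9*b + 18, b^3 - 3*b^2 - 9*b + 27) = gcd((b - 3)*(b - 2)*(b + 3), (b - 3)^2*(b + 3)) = b^2 - 9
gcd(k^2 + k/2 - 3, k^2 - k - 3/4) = k - 3/2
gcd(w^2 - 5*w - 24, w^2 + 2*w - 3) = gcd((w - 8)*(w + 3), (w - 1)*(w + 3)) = w + 3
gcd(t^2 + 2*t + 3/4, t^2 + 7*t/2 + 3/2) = t + 1/2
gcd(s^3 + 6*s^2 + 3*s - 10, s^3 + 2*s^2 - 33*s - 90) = s + 5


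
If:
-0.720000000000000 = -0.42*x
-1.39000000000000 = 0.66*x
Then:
No Solution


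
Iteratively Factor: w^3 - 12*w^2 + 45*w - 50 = (w - 5)*(w^2 - 7*w + 10) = (w - 5)^2*(w - 2)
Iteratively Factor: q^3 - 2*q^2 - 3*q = (q)*(q^2 - 2*q - 3) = q*(q + 1)*(q - 3)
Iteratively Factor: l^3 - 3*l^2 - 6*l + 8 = (l + 2)*(l^2 - 5*l + 4) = (l - 1)*(l + 2)*(l - 4)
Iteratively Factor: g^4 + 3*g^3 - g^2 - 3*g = (g - 1)*(g^3 + 4*g^2 + 3*g) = (g - 1)*(g + 3)*(g^2 + g) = g*(g - 1)*(g + 3)*(g + 1)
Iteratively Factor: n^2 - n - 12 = (n - 4)*(n + 3)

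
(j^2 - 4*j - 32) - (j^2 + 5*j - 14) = -9*j - 18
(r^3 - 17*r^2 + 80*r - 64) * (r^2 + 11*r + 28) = r^5 - 6*r^4 - 79*r^3 + 340*r^2 + 1536*r - 1792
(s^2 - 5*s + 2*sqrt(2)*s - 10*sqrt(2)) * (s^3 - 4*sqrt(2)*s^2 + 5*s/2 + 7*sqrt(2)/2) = s^5 - 5*s^4 - 2*sqrt(2)*s^4 - 27*s^3/2 + 10*sqrt(2)*s^3 + 17*sqrt(2)*s^2/2 + 135*s^2/2 - 85*sqrt(2)*s/2 + 14*s - 70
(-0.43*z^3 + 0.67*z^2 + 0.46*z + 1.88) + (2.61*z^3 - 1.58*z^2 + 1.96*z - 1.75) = 2.18*z^3 - 0.91*z^2 + 2.42*z + 0.13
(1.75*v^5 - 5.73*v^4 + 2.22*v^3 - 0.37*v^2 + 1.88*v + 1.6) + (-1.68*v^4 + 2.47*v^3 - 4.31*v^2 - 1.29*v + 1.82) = 1.75*v^5 - 7.41*v^4 + 4.69*v^3 - 4.68*v^2 + 0.59*v + 3.42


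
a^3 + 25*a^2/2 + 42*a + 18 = (a + 1/2)*(a + 6)^2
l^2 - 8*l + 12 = (l - 6)*(l - 2)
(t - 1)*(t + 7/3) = t^2 + 4*t/3 - 7/3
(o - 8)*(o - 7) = o^2 - 15*o + 56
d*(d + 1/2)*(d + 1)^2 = d^4 + 5*d^3/2 + 2*d^2 + d/2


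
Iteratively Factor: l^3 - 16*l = (l + 4)*(l^2 - 4*l) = (l - 4)*(l + 4)*(l)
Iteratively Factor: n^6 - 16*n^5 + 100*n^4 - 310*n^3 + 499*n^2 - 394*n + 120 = (n - 1)*(n^5 - 15*n^4 + 85*n^3 - 225*n^2 + 274*n - 120) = (n - 4)*(n - 1)*(n^4 - 11*n^3 + 41*n^2 - 61*n + 30) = (n - 4)*(n - 2)*(n - 1)*(n^3 - 9*n^2 + 23*n - 15) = (n - 4)*(n - 2)*(n - 1)^2*(n^2 - 8*n + 15) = (n - 4)*(n - 3)*(n - 2)*(n - 1)^2*(n - 5)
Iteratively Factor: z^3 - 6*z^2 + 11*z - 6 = (z - 2)*(z^2 - 4*z + 3) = (z - 3)*(z - 2)*(z - 1)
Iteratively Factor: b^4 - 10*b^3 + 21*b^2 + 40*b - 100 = (b - 5)*(b^3 - 5*b^2 - 4*b + 20) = (b - 5)*(b + 2)*(b^2 - 7*b + 10) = (b - 5)*(b - 2)*(b + 2)*(b - 5)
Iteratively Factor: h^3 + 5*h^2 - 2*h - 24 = (h + 4)*(h^2 + h - 6) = (h - 2)*(h + 4)*(h + 3)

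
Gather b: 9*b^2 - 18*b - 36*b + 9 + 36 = 9*b^2 - 54*b + 45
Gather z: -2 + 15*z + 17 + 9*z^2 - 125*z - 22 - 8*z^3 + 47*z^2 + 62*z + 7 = -8*z^3 + 56*z^2 - 48*z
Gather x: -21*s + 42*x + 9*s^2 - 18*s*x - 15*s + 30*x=9*s^2 - 36*s + x*(72 - 18*s)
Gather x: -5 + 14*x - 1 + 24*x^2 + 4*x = 24*x^2 + 18*x - 6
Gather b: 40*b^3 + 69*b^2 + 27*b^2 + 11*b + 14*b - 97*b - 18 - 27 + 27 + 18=40*b^3 + 96*b^2 - 72*b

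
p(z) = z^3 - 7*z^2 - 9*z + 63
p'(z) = 3*z^2 - 14*z - 9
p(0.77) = 52.38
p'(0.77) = -18.00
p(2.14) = 21.48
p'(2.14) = -25.22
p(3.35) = -8.11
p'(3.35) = -22.23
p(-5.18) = -217.20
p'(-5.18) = 144.02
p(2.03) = 24.25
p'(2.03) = -25.06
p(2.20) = 19.97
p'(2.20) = -25.28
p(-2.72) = 15.57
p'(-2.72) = 51.28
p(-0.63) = 65.64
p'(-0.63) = 1.01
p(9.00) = 144.00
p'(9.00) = 108.00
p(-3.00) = 0.00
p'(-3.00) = 60.00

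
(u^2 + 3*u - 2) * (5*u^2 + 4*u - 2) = 5*u^4 + 19*u^3 - 14*u + 4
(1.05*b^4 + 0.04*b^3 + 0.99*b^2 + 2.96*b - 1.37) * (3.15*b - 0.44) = 3.3075*b^5 - 0.336*b^4 + 3.1009*b^3 + 8.8884*b^2 - 5.6179*b + 0.6028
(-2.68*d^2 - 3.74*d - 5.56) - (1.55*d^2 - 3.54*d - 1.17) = -4.23*d^2 - 0.2*d - 4.39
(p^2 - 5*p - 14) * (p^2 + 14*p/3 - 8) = p^4 - p^3/3 - 136*p^2/3 - 76*p/3 + 112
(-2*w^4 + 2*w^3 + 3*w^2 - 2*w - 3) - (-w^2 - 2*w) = -2*w^4 + 2*w^3 + 4*w^2 - 3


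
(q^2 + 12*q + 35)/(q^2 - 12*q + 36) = (q^2 + 12*q + 35)/(q^2 - 12*q + 36)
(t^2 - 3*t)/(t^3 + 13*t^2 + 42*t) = (t - 3)/(t^2 + 13*t + 42)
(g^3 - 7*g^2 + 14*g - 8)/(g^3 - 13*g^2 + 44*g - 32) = (g - 2)/(g - 8)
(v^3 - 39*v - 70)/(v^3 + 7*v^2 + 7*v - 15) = (v^2 - 5*v - 14)/(v^2 + 2*v - 3)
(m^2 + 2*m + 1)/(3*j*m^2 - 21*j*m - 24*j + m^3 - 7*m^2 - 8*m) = (m + 1)/(3*j*m - 24*j + m^2 - 8*m)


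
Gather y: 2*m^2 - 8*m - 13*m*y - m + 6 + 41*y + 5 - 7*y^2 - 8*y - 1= 2*m^2 - 9*m - 7*y^2 + y*(33 - 13*m) + 10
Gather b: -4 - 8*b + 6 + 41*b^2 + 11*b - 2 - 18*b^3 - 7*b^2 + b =-18*b^3 + 34*b^2 + 4*b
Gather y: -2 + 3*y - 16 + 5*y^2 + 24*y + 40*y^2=45*y^2 + 27*y - 18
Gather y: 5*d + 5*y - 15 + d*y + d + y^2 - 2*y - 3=6*d + y^2 + y*(d + 3) - 18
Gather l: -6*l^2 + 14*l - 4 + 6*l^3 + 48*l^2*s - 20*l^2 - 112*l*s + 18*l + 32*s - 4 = 6*l^3 + l^2*(48*s - 26) + l*(32 - 112*s) + 32*s - 8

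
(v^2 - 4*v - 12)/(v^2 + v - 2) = (v - 6)/(v - 1)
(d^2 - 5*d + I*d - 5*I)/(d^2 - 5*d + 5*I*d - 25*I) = (d + I)/(d + 5*I)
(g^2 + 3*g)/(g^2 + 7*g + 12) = g/(g + 4)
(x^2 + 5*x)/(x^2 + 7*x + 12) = x*(x + 5)/(x^2 + 7*x + 12)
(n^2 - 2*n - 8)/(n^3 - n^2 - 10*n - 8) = 1/(n + 1)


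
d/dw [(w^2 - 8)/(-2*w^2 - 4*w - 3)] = 2*(-2*w^2 - 19*w - 16)/(4*w^4 + 16*w^3 + 28*w^2 + 24*w + 9)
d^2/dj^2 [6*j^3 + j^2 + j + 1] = 36*j + 2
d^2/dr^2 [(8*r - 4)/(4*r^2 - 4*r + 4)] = 2*(3*(1 - 2*r)*(r^2 - r + 1) + (2*r - 1)^3)/(r^2 - r + 1)^3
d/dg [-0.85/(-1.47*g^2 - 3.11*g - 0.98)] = (-2.499*g - 2.6435)/(1.47*g^2 + 3.11*g + 0.98)^2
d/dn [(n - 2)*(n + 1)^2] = 3*n^2 - 3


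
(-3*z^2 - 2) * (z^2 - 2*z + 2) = -3*z^4 + 6*z^3 - 8*z^2 + 4*z - 4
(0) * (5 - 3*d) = 0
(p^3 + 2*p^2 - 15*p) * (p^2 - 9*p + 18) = p^5 - 7*p^4 - 15*p^3 + 171*p^2 - 270*p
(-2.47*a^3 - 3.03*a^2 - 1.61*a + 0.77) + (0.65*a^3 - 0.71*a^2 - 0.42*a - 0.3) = -1.82*a^3 - 3.74*a^2 - 2.03*a + 0.47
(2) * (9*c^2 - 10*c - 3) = 18*c^2 - 20*c - 6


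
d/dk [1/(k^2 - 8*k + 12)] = 2*(4 - k)/(k^2 - 8*k + 12)^2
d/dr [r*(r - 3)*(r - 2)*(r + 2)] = 4*r^3 - 9*r^2 - 8*r + 12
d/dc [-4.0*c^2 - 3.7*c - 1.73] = -8.0*c - 3.7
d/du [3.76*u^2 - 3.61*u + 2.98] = 7.52*u - 3.61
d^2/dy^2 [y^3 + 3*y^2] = 6*y + 6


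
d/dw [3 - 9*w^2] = -18*w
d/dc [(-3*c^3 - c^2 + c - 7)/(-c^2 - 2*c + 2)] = 3*(c^4 + 4*c^3 - 5*c^2 - 6*c - 4)/(c^4 + 4*c^3 - 8*c + 4)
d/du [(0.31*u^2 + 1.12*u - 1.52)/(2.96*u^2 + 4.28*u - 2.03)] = (-1.9884*u^2 + 7.7398*u + 4.232)/(8.7616*u^4 + 25.3376*u^3 + 6.3008*u^2 - 17.3768*u + 4.1209)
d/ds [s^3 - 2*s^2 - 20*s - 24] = 3*s^2 - 4*s - 20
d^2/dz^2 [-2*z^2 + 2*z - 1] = -4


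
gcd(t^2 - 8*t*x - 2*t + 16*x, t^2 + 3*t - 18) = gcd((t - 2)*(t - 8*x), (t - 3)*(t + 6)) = 1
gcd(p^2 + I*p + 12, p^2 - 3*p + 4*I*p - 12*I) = p + 4*I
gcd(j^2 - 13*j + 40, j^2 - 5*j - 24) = j - 8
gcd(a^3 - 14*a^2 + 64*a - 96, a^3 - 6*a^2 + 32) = a^2 - 8*a + 16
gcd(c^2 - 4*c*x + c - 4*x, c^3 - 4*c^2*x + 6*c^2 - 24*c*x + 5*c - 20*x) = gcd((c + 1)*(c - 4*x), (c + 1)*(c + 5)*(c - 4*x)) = -c^2 + 4*c*x - c + 4*x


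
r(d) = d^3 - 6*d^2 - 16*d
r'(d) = 3*d^2 - 12*d - 16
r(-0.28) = 3.99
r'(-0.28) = -12.40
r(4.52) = -102.56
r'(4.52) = -8.95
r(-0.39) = 5.27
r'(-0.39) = -10.86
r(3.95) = -95.19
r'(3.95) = -16.59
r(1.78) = -41.85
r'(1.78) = -27.85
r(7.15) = -55.61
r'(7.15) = 51.57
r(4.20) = -98.95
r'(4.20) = -13.48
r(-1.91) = 1.70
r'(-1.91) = 17.86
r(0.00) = 0.00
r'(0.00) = -16.00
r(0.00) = 0.00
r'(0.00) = -16.00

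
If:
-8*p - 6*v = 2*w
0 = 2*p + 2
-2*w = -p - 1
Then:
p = -1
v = 4/3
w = 0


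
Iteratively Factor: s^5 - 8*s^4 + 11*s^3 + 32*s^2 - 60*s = (s - 3)*(s^4 - 5*s^3 - 4*s^2 + 20*s) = (s - 3)*(s + 2)*(s^3 - 7*s^2 + 10*s) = (s - 5)*(s - 3)*(s + 2)*(s^2 - 2*s) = s*(s - 5)*(s - 3)*(s + 2)*(s - 2)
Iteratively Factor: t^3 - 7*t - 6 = (t - 3)*(t^2 + 3*t + 2) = (t - 3)*(t + 1)*(t + 2)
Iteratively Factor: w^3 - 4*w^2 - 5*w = (w - 5)*(w^2 + w) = (w - 5)*(w + 1)*(w)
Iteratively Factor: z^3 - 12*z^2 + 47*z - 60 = (z - 5)*(z^2 - 7*z + 12) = (z - 5)*(z - 3)*(z - 4)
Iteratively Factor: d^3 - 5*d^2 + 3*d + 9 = (d - 3)*(d^2 - 2*d - 3) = (d - 3)^2*(d + 1)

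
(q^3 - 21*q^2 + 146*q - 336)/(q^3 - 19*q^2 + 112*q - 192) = (q^2 - 13*q + 42)/(q^2 - 11*q + 24)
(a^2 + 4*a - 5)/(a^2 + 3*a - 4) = (a + 5)/(a + 4)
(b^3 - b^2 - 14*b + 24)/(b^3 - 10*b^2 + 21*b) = (b^2 + 2*b - 8)/(b*(b - 7))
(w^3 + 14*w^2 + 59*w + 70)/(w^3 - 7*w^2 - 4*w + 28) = (w^2 + 12*w + 35)/(w^2 - 9*w + 14)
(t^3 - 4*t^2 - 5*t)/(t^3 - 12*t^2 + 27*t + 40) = t/(t - 8)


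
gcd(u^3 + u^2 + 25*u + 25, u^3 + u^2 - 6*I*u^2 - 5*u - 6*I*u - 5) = u^2 + u*(1 - 5*I) - 5*I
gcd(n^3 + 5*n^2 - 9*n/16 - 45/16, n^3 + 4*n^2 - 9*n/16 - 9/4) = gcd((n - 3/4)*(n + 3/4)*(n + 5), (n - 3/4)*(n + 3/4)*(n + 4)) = n^2 - 9/16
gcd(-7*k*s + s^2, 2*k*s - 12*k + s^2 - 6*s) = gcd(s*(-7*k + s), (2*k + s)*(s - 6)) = 1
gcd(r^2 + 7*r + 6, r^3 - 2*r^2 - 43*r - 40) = r + 1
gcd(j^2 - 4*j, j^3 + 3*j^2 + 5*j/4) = j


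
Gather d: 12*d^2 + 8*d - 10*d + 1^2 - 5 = 12*d^2 - 2*d - 4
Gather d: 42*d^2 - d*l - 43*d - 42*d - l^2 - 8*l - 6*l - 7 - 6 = 42*d^2 + d*(-l - 85) - l^2 - 14*l - 13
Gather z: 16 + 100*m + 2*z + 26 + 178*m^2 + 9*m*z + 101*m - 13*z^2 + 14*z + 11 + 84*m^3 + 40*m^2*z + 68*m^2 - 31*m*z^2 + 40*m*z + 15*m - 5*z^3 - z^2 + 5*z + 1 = 84*m^3 + 246*m^2 + 216*m - 5*z^3 + z^2*(-31*m - 14) + z*(40*m^2 + 49*m + 21) + 54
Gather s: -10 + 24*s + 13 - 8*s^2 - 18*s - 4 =-8*s^2 + 6*s - 1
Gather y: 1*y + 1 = y + 1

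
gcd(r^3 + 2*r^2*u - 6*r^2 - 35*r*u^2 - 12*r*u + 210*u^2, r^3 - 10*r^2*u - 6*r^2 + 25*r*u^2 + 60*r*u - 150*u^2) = r^2 - 5*r*u - 6*r + 30*u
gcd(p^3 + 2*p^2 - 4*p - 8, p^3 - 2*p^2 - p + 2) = p - 2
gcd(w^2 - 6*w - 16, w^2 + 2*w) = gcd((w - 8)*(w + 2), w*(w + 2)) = w + 2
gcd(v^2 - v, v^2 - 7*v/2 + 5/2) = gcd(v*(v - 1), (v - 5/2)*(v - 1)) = v - 1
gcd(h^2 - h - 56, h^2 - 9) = 1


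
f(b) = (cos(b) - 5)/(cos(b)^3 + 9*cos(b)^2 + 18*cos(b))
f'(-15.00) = 0.21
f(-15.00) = 0.65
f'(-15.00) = 0.21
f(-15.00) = 0.65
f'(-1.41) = 10.62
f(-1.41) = -1.55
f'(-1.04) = 0.88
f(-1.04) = -0.39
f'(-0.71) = 0.28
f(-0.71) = -0.22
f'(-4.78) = -60.64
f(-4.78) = -3.92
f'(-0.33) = 0.09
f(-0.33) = -0.16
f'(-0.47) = 0.14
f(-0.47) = -0.17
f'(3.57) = 0.06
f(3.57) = 0.61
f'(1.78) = -6.21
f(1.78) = 1.55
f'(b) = (cos(b) - 5)*(3*sin(b)*cos(b)^2 + 18*sin(b)*cos(b) + 18*sin(b))/(cos(b)^3 + 9*cos(b)^2 + 18*cos(b))^2 - sin(b)/(cos(b)^3 + 9*cos(b)^2 + 18*cos(b)) = 2*(cos(b)^3 - 3*cos(b)^2 - 45*cos(b) - 45)*sin(b)/((cos(b) + 3)^2*(cos(b) + 6)^2*cos(b)^2)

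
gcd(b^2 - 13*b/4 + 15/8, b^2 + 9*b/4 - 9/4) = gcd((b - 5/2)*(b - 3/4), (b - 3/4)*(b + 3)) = b - 3/4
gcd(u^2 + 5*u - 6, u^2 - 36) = u + 6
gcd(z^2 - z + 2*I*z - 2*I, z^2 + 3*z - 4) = z - 1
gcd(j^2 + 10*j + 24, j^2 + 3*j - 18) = j + 6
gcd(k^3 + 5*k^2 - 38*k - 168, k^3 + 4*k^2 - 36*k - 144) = k^2 - 2*k - 24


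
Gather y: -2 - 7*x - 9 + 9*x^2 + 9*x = 9*x^2 + 2*x - 11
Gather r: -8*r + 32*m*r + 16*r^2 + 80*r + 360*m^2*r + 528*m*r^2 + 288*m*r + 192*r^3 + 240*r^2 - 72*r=192*r^3 + r^2*(528*m + 256) + r*(360*m^2 + 320*m)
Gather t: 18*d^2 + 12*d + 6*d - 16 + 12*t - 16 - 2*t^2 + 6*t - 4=18*d^2 + 18*d - 2*t^2 + 18*t - 36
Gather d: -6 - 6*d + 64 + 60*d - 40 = 54*d + 18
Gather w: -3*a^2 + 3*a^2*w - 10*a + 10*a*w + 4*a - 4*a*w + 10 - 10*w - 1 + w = -3*a^2 - 6*a + w*(3*a^2 + 6*a - 9) + 9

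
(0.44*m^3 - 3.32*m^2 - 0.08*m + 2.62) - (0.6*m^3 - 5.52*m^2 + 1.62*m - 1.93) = -0.16*m^3 + 2.2*m^2 - 1.7*m + 4.55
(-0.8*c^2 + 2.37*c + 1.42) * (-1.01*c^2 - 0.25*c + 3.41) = 0.808*c^4 - 2.1937*c^3 - 4.7547*c^2 + 7.7267*c + 4.8422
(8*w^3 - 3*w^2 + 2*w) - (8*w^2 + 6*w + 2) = 8*w^3 - 11*w^2 - 4*w - 2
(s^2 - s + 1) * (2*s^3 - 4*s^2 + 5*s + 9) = 2*s^5 - 6*s^4 + 11*s^3 - 4*s + 9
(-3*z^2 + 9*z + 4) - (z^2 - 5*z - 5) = -4*z^2 + 14*z + 9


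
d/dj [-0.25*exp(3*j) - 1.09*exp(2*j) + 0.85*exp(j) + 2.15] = (-0.75*exp(2*j) - 2.18*exp(j) + 0.85)*exp(j)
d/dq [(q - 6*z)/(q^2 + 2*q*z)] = (q*(q + 2*z) - 2*(q - 6*z)*(q + z))/(q^2*(q + 2*z)^2)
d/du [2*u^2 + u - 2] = 4*u + 1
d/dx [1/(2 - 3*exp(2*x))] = 6*exp(2*x)/(3*exp(2*x) - 2)^2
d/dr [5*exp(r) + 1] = 5*exp(r)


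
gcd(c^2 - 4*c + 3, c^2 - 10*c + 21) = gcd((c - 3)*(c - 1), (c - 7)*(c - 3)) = c - 3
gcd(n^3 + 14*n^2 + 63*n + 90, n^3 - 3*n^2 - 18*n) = n + 3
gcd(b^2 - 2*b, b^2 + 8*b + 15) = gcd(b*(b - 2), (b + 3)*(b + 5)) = 1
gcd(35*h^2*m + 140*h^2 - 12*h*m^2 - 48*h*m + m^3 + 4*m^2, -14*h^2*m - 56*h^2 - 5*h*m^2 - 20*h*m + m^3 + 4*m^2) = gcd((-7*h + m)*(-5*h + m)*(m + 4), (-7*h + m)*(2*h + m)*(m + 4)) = 7*h*m + 28*h - m^2 - 4*m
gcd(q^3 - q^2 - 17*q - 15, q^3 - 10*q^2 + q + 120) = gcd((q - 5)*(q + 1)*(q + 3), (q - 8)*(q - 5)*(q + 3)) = q^2 - 2*q - 15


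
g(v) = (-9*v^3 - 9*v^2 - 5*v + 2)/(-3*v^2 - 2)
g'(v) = 6*v*(-9*v^3 - 9*v^2 - 5*v + 2)/(-3*v^2 - 2)^2 + (-27*v^2 - 18*v - 5)/(-3*v^2 - 2)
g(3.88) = 14.39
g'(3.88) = 3.10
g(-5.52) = -13.59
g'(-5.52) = 2.98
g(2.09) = 8.60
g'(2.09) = 3.49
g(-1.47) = -2.18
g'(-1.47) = 2.08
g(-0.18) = -1.27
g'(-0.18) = 0.60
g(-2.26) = -4.11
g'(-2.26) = 2.68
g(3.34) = 12.70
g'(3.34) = 3.15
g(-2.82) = -5.66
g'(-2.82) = 2.83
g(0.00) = -1.00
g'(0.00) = 2.50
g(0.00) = -1.00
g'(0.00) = 2.50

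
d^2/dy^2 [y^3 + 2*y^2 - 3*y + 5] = 6*y + 4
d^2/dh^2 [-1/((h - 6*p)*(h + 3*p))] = 2*(-(h - 6*p)^2 - (h - 6*p)*(h + 3*p) - (h + 3*p)^2)/((h - 6*p)^3*(h + 3*p)^3)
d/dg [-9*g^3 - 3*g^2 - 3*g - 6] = -27*g^2 - 6*g - 3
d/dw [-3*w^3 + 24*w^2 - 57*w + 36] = -9*w^2 + 48*w - 57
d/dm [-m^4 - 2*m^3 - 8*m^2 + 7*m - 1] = -4*m^3 - 6*m^2 - 16*m + 7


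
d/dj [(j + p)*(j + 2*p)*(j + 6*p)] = 3*j^2 + 18*j*p + 20*p^2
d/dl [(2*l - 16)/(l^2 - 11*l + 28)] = 2*(-l^2 + 16*l - 60)/(l^4 - 22*l^3 + 177*l^2 - 616*l + 784)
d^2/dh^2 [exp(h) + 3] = exp(h)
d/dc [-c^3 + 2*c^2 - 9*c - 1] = -3*c^2 + 4*c - 9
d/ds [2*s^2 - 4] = 4*s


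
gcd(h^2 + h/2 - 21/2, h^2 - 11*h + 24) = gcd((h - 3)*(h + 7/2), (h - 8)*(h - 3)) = h - 3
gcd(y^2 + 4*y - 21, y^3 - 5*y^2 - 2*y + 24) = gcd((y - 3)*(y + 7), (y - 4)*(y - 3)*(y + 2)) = y - 3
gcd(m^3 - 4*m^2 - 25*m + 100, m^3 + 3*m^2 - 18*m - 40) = m^2 + m - 20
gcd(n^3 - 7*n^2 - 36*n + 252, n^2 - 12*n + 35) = n - 7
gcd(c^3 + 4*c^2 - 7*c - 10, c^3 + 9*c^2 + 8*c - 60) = c^2 + 3*c - 10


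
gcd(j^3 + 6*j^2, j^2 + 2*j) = j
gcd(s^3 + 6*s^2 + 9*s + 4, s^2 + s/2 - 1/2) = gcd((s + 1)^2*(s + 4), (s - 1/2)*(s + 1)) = s + 1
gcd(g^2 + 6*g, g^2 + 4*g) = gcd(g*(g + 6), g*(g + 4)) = g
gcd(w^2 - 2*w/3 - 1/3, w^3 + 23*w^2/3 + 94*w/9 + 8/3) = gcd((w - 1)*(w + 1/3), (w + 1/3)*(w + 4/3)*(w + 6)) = w + 1/3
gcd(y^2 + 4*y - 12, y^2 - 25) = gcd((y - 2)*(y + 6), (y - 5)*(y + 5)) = 1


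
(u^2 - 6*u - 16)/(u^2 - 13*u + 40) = (u + 2)/(u - 5)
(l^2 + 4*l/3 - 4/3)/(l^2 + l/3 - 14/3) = (3*l^2 + 4*l - 4)/(3*l^2 + l - 14)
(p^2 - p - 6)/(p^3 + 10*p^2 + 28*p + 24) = (p - 3)/(p^2 + 8*p + 12)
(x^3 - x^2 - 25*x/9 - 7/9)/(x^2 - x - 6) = (-x^3 + x^2 + 25*x/9 + 7/9)/(-x^2 + x + 6)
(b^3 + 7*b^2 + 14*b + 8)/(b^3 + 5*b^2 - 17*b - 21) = (b^2 + 6*b + 8)/(b^2 + 4*b - 21)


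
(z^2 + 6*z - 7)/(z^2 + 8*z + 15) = (z^2 + 6*z - 7)/(z^2 + 8*z + 15)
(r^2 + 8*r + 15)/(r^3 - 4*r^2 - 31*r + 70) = (r + 3)/(r^2 - 9*r + 14)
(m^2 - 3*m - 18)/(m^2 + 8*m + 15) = (m - 6)/(m + 5)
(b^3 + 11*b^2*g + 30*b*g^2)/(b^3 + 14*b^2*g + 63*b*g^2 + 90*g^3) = b/(b + 3*g)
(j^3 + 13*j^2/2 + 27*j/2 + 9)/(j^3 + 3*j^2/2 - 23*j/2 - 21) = (2*j + 3)/(2*j - 7)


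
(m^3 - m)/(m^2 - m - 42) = (m^3 - m)/(m^2 - m - 42)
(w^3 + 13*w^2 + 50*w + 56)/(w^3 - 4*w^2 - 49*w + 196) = (w^2 + 6*w + 8)/(w^2 - 11*w + 28)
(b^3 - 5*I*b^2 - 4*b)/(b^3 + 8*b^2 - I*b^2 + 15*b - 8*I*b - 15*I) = b*(b - 4*I)/(b^2 + 8*b + 15)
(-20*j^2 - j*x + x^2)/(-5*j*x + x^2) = (4*j + x)/x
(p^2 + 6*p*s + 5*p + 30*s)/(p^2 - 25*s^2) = (p^2 + 6*p*s + 5*p + 30*s)/(p^2 - 25*s^2)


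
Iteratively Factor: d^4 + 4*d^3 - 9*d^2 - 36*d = (d)*(d^3 + 4*d^2 - 9*d - 36) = d*(d + 4)*(d^2 - 9) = d*(d - 3)*(d + 4)*(d + 3)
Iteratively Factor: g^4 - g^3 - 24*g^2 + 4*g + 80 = (g - 2)*(g^3 + g^2 - 22*g - 40) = (g - 5)*(g - 2)*(g^2 + 6*g + 8) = (g - 5)*(g - 2)*(g + 4)*(g + 2)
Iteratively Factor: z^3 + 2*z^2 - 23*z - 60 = (z - 5)*(z^2 + 7*z + 12) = (z - 5)*(z + 4)*(z + 3)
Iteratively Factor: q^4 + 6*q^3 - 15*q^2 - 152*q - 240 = (q + 3)*(q^3 + 3*q^2 - 24*q - 80) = (q + 3)*(q + 4)*(q^2 - q - 20) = (q - 5)*(q + 3)*(q + 4)*(q + 4)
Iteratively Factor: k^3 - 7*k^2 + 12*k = (k)*(k^2 - 7*k + 12) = k*(k - 3)*(k - 4)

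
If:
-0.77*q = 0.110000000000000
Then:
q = -0.14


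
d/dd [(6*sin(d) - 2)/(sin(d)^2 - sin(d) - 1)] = 2*(2*sin(d) + 3*cos(d)^2 - 7)*cos(d)/(sin(d) + cos(d)^2)^2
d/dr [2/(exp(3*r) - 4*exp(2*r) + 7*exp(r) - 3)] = (-6*exp(2*r) + 16*exp(r) - 14)*exp(r)/(exp(3*r) - 4*exp(2*r) + 7*exp(r) - 3)^2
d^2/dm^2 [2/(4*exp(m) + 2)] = (4*exp(m) - 2)*exp(m)/(2*exp(m) + 1)^3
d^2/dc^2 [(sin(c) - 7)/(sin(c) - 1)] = 6*(sin(c) + 2)/(sin(c) - 1)^2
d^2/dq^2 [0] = 0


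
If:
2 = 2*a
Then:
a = 1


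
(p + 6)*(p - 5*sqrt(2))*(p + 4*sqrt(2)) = p^3 - sqrt(2)*p^2 + 6*p^2 - 40*p - 6*sqrt(2)*p - 240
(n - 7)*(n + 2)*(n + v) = n^3 + n^2*v - 5*n^2 - 5*n*v - 14*n - 14*v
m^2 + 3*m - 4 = (m - 1)*(m + 4)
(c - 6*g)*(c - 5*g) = c^2 - 11*c*g + 30*g^2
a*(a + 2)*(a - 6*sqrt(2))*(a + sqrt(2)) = a^4 - 5*sqrt(2)*a^3 + 2*a^3 - 10*sqrt(2)*a^2 - 12*a^2 - 24*a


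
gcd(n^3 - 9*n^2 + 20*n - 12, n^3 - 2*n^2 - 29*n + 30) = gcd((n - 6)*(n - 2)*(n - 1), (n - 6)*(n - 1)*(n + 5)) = n^2 - 7*n + 6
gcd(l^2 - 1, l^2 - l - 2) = l + 1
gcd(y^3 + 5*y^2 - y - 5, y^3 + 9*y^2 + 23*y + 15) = y^2 + 6*y + 5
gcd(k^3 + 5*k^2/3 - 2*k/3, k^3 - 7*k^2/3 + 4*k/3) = k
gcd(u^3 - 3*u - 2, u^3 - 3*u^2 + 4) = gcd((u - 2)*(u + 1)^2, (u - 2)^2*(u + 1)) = u^2 - u - 2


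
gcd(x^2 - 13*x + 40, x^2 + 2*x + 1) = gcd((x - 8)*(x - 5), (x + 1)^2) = 1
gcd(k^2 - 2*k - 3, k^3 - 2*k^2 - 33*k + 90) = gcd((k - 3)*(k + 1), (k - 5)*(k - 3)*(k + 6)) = k - 3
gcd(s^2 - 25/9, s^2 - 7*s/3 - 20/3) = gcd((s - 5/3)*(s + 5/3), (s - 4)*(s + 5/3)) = s + 5/3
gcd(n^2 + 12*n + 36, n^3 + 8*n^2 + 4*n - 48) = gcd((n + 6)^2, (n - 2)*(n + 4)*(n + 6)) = n + 6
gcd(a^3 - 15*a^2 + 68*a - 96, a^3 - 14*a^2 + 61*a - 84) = a^2 - 7*a + 12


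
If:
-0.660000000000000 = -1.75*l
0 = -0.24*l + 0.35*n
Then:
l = 0.38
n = 0.26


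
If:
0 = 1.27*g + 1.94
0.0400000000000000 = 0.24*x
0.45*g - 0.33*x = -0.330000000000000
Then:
No Solution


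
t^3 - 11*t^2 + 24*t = t*(t - 8)*(t - 3)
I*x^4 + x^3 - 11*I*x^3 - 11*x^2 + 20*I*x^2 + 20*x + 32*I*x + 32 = (x - 8)*(x - 4)*(x - I)*(I*x + I)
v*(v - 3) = v^2 - 3*v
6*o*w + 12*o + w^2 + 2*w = (6*o + w)*(w + 2)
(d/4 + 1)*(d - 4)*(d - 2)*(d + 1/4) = d^4/4 - 7*d^3/16 - 33*d^2/8 + 7*d + 2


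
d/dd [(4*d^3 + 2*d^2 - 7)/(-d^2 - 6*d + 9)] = 2*(-2*d^4 - 24*d^3 + 48*d^2 + 11*d - 21)/(d^4 + 12*d^3 + 18*d^2 - 108*d + 81)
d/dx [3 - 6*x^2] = -12*x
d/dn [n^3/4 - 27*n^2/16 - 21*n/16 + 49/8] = 3*n^2/4 - 27*n/8 - 21/16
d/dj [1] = 0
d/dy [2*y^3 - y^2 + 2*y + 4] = 6*y^2 - 2*y + 2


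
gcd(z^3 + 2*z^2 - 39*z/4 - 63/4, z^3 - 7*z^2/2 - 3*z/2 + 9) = z^2 - 3*z/2 - 9/2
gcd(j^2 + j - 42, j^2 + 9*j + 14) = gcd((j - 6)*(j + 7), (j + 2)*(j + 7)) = j + 7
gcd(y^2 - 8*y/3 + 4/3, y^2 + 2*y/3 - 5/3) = 1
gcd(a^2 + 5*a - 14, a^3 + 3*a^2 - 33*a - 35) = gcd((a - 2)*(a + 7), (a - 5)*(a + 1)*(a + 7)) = a + 7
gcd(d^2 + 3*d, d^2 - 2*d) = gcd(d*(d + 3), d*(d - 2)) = d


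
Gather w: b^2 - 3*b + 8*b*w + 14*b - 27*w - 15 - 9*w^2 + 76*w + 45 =b^2 + 11*b - 9*w^2 + w*(8*b + 49) + 30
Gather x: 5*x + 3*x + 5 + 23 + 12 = 8*x + 40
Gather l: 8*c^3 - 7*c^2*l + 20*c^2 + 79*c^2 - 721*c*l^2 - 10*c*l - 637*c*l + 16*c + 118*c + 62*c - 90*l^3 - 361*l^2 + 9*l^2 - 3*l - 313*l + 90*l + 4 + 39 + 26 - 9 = 8*c^3 + 99*c^2 + 196*c - 90*l^3 + l^2*(-721*c - 352) + l*(-7*c^2 - 647*c - 226) + 60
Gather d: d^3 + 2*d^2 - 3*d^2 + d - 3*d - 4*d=d^3 - d^2 - 6*d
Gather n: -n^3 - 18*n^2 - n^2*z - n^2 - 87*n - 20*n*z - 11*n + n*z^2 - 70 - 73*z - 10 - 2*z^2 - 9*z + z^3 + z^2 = -n^3 + n^2*(-z - 19) + n*(z^2 - 20*z - 98) + z^3 - z^2 - 82*z - 80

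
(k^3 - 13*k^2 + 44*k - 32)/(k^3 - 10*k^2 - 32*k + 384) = (k^2 - 5*k + 4)/(k^2 - 2*k - 48)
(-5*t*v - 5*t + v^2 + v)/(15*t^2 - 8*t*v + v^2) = (-v - 1)/(3*t - v)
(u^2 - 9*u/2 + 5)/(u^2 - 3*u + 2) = (u - 5/2)/(u - 1)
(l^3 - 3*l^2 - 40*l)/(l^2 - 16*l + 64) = l*(l + 5)/(l - 8)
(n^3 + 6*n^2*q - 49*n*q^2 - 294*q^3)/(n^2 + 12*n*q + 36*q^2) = (n^2 - 49*q^2)/(n + 6*q)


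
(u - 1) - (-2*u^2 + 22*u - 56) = 2*u^2 - 21*u + 55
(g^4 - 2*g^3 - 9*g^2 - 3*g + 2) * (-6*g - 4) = -6*g^5 + 8*g^4 + 62*g^3 + 54*g^2 - 8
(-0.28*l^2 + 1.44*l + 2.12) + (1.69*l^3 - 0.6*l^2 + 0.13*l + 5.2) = 1.69*l^3 - 0.88*l^2 + 1.57*l + 7.32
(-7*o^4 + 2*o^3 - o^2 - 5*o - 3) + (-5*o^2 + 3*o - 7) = -7*o^4 + 2*o^3 - 6*o^2 - 2*o - 10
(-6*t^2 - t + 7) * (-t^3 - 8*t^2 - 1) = 6*t^5 + 49*t^4 + t^3 - 50*t^2 + t - 7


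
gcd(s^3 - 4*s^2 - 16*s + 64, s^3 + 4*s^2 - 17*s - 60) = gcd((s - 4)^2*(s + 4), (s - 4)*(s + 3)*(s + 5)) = s - 4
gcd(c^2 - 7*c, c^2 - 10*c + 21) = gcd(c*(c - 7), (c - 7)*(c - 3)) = c - 7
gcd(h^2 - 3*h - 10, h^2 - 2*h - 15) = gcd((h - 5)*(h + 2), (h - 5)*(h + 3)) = h - 5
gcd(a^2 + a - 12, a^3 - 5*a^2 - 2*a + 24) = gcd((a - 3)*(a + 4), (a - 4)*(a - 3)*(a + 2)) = a - 3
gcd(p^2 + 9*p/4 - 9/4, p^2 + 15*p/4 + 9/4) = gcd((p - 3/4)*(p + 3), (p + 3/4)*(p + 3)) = p + 3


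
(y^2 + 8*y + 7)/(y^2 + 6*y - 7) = (y + 1)/(y - 1)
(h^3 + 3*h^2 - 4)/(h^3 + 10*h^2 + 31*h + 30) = (h^2 + h - 2)/(h^2 + 8*h + 15)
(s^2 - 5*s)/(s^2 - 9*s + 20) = s/(s - 4)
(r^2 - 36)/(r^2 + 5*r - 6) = (r - 6)/(r - 1)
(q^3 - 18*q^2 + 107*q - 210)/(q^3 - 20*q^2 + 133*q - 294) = (q - 5)/(q - 7)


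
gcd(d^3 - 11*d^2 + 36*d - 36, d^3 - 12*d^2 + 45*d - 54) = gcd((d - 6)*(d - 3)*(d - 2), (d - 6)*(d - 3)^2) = d^2 - 9*d + 18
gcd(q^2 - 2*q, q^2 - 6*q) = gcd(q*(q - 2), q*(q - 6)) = q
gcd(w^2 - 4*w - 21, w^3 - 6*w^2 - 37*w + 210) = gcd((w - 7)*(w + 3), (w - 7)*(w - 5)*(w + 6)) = w - 7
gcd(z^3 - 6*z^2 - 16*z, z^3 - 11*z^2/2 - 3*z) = z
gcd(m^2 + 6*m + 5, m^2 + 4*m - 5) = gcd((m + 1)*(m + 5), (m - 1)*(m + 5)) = m + 5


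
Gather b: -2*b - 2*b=-4*b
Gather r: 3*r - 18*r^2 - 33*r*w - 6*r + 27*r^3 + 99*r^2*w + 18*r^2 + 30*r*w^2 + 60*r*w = 27*r^3 + 99*r^2*w + r*(30*w^2 + 27*w - 3)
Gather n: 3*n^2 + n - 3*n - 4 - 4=3*n^2 - 2*n - 8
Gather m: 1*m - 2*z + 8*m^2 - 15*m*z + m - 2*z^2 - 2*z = 8*m^2 + m*(2 - 15*z) - 2*z^2 - 4*z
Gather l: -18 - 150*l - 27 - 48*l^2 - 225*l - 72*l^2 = -120*l^2 - 375*l - 45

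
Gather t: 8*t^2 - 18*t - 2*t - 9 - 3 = 8*t^2 - 20*t - 12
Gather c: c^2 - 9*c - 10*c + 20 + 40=c^2 - 19*c + 60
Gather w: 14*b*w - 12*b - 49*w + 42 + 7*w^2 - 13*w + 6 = -12*b + 7*w^2 + w*(14*b - 62) + 48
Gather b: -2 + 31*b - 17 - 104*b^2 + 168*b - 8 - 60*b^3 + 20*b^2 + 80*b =-60*b^3 - 84*b^2 + 279*b - 27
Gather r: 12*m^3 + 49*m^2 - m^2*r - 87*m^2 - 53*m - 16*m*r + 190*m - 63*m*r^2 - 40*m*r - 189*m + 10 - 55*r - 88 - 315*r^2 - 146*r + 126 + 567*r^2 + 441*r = 12*m^3 - 38*m^2 - 52*m + r^2*(252 - 63*m) + r*(-m^2 - 56*m + 240) + 48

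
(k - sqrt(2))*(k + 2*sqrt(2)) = k^2 + sqrt(2)*k - 4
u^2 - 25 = (u - 5)*(u + 5)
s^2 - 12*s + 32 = (s - 8)*(s - 4)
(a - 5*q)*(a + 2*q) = a^2 - 3*a*q - 10*q^2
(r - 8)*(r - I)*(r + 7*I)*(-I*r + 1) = -I*r^4 + 7*r^3 + 8*I*r^3 - 56*r^2 - I*r^2 + 7*r + 8*I*r - 56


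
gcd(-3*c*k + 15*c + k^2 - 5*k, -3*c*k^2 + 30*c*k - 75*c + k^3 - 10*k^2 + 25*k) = 3*c*k - 15*c - k^2 + 5*k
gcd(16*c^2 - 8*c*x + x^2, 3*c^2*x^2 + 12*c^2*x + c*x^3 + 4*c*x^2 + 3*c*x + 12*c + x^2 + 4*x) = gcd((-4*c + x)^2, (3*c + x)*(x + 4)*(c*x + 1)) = 1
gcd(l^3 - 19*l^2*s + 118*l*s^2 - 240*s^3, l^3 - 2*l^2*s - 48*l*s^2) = -l + 8*s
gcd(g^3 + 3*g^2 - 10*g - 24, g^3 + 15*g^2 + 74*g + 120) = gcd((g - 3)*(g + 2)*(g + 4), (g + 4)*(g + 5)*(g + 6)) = g + 4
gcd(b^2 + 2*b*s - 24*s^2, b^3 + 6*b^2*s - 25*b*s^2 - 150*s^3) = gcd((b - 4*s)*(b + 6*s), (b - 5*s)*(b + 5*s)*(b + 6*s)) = b + 6*s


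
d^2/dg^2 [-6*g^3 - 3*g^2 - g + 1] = -36*g - 6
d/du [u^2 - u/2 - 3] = 2*u - 1/2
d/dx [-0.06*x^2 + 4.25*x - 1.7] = 4.25 - 0.12*x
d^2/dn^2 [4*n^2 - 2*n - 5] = 8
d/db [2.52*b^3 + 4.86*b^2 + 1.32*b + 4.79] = 7.56*b^2 + 9.72*b + 1.32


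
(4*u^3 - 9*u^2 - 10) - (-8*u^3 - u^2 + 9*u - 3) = 12*u^3 - 8*u^2 - 9*u - 7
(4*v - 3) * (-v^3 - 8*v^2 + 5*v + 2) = -4*v^4 - 29*v^3 + 44*v^2 - 7*v - 6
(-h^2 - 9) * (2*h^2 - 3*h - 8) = -2*h^4 + 3*h^3 - 10*h^2 + 27*h + 72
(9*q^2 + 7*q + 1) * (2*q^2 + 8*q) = 18*q^4 + 86*q^3 + 58*q^2 + 8*q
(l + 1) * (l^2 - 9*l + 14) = l^3 - 8*l^2 + 5*l + 14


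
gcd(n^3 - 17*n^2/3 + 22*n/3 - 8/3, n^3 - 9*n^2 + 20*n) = n - 4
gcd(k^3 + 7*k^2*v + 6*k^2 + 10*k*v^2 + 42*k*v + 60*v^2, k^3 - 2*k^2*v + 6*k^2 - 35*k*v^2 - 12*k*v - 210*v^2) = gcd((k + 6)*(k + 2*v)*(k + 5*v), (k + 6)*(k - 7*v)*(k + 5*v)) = k^2 + 5*k*v + 6*k + 30*v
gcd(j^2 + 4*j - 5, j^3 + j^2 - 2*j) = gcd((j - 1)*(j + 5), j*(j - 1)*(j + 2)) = j - 1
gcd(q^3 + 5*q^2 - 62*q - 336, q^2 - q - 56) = q^2 - q - 56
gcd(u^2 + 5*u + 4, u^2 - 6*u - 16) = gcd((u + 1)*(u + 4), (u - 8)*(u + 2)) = 1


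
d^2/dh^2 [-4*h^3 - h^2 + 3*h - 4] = -24*h - 2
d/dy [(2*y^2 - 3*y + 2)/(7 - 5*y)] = (-10*y^2 + 28*y - 11)/(25*y^2 - 70*y + 49)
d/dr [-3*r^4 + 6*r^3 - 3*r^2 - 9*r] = -12*r^3 + 18*r^2 - 6*r - 9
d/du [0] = 0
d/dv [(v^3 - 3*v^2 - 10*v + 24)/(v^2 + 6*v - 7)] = (v^4 + 12*v^3 - 29*v^2 - 6*v - 74)/(v^4 + 12*v^3 + 22*v^2 - 84*v + 49)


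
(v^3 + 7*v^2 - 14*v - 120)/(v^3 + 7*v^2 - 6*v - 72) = (v^2 + v - 20)/(v^2 + v - 12)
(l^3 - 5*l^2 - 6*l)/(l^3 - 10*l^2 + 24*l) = (l + 1)/(l - 4)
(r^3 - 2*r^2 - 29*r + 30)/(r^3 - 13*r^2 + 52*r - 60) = (r^2 + 4*r - 5)/(r^2 - 7*r + 10)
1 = 1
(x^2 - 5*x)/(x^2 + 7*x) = (x - 5)/(x + 7)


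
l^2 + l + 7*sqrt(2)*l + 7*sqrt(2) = (l + 1)*(l + 7*sqrt(2))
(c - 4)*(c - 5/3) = c^2 - 17*c/3 + 20/3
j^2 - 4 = (j - 2)*(j + 2)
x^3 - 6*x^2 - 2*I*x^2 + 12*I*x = x*(x - 6)*(x - 2*I)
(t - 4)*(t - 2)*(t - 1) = t^3 - 7*t^2 + 14*t - 8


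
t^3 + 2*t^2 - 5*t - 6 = (t - 2)*(t + 1)*(t + 3)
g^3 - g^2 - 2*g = g*(g - 2)*(g + 1)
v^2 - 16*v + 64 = (v - 8)^2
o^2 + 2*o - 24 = (o - 4)*(o + 6)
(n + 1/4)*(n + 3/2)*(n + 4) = n^3 + 23*n^2/4 + 59*n/8 + 3/2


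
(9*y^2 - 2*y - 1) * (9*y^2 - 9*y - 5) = 81*y^4 - 99*y^3 - 36*y^2 + 19*y + 5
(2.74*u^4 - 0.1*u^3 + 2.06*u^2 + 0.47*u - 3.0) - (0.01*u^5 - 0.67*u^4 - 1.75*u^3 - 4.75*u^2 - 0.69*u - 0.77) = -0.01*u^5 + 3.41*u^4 + 1.65*u^3 + 6.81*u^2 + 1.16*u - 2.23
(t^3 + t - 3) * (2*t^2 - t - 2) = 2*t^5 - t^4 - 7*t^2 + t + 6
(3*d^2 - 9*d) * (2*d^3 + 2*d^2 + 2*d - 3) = 6*d^5 - 12*d^4 - 12*d^3 - 27*d^2 + 27*d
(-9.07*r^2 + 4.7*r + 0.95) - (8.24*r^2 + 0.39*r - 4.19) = -17.31*r^2 + 4.31*r + 5.14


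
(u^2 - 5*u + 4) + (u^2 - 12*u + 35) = 2*u^2 - 17*u + 39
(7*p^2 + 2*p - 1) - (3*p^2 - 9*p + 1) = 4*p^2 + 11*p - 2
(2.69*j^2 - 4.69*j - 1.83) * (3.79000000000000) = 10.1951*j^2 - 17.7751*j - 6.9357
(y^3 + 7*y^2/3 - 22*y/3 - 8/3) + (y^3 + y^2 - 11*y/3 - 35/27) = 2*y^3 + 10*y^2/3 - 11*y - 107/27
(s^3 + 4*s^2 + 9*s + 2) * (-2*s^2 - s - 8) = -2*s^5 - 9*s^4 - 30*s^3 - 45*s^2 - 74*s - 16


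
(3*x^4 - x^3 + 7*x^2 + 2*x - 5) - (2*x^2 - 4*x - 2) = 3*x^4 - x^3 + 5*x^2 + 6*x - 3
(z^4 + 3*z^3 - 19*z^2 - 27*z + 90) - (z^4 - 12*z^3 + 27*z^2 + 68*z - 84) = 15*z^3 - 46*z^2 - 95*z + 174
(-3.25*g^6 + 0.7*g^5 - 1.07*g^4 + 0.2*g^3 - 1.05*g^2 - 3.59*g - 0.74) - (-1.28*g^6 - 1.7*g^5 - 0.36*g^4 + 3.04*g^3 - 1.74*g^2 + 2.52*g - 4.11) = -1.97*g^6 + 2.4*g^5 - 0.71*g^4 - 2.84*g^3 + 0.69*g^2 - 6.11*g + 3.37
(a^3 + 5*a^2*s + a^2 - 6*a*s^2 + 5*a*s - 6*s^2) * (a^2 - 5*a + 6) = a^5 + 5*a^4*s - 4*a^4 - 6*a^3*s^2 - 20*a^3*s + a^3 + 24*a^2*s^2 + 5*a^2*s + 6*a^2 - 6*a*s^2 + 30*a*s - 36*s^2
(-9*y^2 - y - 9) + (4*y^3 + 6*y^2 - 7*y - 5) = 4*y^3 - 3*y^2 - 8*y - 14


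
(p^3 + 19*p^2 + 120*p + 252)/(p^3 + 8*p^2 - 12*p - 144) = (p + 7)/(p - 4)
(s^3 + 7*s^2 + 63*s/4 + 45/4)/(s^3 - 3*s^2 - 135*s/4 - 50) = (2*s^2 + 9*s + 9)/(2*s^2 - 11*s - 40)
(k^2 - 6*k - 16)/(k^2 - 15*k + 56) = (k + 2)/(k - 7)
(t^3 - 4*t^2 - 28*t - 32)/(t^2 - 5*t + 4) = (t^3 - 4*t^2 - 28*t - 32)/(t^2 - 5*t + 4)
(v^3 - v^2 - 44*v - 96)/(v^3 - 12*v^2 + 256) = (v + 3)/(v - 8)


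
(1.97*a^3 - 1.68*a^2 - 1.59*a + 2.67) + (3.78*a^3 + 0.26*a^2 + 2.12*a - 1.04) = 5.75*a^3 - 1.42*a^2 + 0.53*a + 1.63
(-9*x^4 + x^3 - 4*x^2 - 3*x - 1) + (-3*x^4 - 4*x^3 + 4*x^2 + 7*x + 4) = -12*x^4 - 3*x^3 + 4*x + 3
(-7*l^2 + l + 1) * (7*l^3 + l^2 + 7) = -49*l^5 + 8*l^3 - 48*l^2 + 7*l + 7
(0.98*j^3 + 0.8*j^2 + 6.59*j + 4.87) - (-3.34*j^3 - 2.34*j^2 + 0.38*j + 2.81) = 4.32*j^3 + 3.14*j^2 + 6.21*j + 2.06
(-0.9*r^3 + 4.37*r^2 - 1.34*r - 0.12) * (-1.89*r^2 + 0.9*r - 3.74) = 1.701*r^5 - 9.0693*r^4 + 9.8316*r^3 - 17.323*r^2 + 4.9036*r + 0.4488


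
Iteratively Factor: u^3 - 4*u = (u - 2)*(u^2 + 2*u) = (u - 2)*(u + 2)*(u)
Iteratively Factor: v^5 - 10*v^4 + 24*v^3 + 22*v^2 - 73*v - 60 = (v - 5)*(v^4 - 5*v^3 - v^2 + 17*v + 12) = (v - 5)*(v - 3)*(v^3 - 2*v^2 - 7*v - 4) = (v - 5)*(v - 4)*(v - 3)*(v^2 + 2*v + 1) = (v - 5)*(v - 4)*(v - 3)*(v + 1)*(v + 1)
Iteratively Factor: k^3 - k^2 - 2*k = (k - 2)*(k^2 + k) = k*(k - 2)*(k + 1)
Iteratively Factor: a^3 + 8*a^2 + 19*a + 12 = (a + 3)*(a^2 + 5*a + 4) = (a + 1)*(a + 3)*(a + 4)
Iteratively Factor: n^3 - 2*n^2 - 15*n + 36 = (n - 3)*(n^2 + n - 12) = (n - 3)^2*(n + 4)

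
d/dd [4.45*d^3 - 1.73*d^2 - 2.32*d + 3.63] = 13.35*d^2 - 3.46*d - 2.32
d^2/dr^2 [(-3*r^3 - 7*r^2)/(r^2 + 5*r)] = -80/(r^3 + 15*r^2 + 75*r + 125)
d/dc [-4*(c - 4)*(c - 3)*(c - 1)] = -12*c^2 + 64*c - 76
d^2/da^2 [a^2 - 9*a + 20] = 2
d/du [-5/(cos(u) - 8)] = -5*sin(u)/(cos(u) - 8)^2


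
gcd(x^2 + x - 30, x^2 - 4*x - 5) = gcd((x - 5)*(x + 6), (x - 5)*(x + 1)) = x - 5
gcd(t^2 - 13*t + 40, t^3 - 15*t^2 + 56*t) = t - 8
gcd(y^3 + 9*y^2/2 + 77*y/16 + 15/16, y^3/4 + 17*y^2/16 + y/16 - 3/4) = 1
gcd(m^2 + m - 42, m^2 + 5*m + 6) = 1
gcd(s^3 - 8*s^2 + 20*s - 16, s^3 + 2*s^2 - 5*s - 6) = s - 2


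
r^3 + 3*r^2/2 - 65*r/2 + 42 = (r - 4)*(r - 3/2)*(r + 7)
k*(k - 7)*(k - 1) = k^3 - 8*k^2 + 7*k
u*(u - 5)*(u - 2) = u^3 - 7*u^2 + 10*u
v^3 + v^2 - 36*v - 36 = (v - 6)*(v + 1)*(v + 6)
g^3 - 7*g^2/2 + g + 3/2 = (g - 3)*(g - 1)*(g + 1/2)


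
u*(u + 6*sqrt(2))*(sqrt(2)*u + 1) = sqrt(2)*u^3 + 13*u^2 + 6*sqrt(2)*u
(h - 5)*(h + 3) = h^2 - 2*h - 15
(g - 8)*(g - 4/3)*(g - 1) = g^3 - 31*g^2/3 + 20*g - 32/3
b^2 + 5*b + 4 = (b + 1)*(b + 4)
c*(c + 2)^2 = c^3 + 4*c^2 + 4*c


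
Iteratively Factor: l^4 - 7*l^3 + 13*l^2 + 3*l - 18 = (l - 3)*(l^3 - 4*l^2 + l + 6) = (l - 3)^2*(l^2 - l - 2) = (l - 3)^2*(l - 2)*(l + 1)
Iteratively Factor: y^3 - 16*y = (y - 4)*(y^2 + 4*y) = (y - 4)*(y + 4)*(y)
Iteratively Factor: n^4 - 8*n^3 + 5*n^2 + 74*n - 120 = (n + 3)*(n^3 - 11*n^2 + 38*n - 40) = (n - 5)*(n + 3)*(n^2 - 6*n + 8) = (n - 5)*(n - 2)*(n + 3)*(n - 4)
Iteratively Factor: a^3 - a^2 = (a)*(a^2 - a) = a^2*(a - 1)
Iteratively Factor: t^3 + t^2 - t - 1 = (t - 1)*(t^2 + 2*t + 1) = (t - 1)*(t + 1)*(t + 1)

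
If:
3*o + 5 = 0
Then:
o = -5/3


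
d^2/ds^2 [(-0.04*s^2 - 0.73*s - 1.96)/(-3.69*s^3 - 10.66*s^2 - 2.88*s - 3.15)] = (1.089288*s^6 + 59.6385180000001*s^5 + 489.989196*s^4 + 1374.985184*s^3 + 1351.449708*s^2 + 77.2730280000001*s - 111.566952)/(50.243409*s^9 + 435.442878*s^8 + 1375.589196*s^7 + 2019.743353*s^6 + 1817.069652*s^5 + 1539.965412*s^4 + 713.975067*s^3 + 395.70363*s^2 + 85.7304*s + 31.255875)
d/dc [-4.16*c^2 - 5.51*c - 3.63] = -8.32*c - 5.51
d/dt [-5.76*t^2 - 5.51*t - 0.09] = -11.52*t - 5.51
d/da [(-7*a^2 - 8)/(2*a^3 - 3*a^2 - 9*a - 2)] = (14*a^4 + 111*a^2 - 20*a - 72)/(4*a^6 - 12*a^5 - 27*a^4 + 46*a^3 + 93*a^2 + 36*a + 4)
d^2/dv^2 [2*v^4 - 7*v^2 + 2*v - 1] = 24*v^2 - 14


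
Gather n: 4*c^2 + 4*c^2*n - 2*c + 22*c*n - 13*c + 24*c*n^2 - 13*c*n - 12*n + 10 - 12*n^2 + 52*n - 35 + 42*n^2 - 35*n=4*c^2 - 15*c + n^2*(24*c + 30) + n*(4*c^2 + 9*c + 5) - 25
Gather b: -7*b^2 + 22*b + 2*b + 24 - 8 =-7*b^2 + 24*b + 16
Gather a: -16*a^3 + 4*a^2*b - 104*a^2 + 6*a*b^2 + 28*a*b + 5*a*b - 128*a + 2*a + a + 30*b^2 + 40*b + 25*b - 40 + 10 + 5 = -16*a^3 + a^2*(4*b - 104) + a*(6*b^2 + 33*b - 125) + 30*b^2 + 65*b - 25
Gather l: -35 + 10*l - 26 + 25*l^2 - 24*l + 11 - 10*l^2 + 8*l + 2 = 15*l^2 - 6*l - 48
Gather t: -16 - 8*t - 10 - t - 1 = -9*t - 27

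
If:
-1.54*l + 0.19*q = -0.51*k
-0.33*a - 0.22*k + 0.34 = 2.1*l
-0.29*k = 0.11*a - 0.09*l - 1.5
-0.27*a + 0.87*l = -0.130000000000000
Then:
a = -0.52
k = 5.27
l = -0.31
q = -16.66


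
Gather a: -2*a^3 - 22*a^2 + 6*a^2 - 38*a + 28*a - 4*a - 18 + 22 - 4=-2*a^3 - 16*a^2 - 14*a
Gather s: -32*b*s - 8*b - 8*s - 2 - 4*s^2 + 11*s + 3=-8*b - 4*s^2 + s*(3 - 32*b) + 1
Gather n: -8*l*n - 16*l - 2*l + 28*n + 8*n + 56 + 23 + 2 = -18*l + n*(36 - 8*l) + 81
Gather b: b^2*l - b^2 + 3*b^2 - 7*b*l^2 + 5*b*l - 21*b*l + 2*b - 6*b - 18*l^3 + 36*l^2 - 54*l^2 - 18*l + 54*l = b^2*(l + 2) + b*(-7*l^2 - 16*l - 4) - 18*l^3 - 18*l^2 + 36*l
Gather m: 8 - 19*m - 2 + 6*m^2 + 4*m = 6*m^2 - 15*m + 6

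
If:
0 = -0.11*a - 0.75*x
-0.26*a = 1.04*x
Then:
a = 0.00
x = 0.00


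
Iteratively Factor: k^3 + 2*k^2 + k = (k + 1)*(k^2 + k) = k*(k + 1)*(k + 1)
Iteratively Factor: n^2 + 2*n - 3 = (n - 1)*(n + 3)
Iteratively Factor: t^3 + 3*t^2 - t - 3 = (t + 1)*(t^2 + 2*t - 3) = (t + 1)*(t + 3)*(t - 1)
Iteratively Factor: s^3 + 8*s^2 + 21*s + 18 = (s + 3)*(s^2 + 5*s + 6) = (s + 3)^2*(s + 2)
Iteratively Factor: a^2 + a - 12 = (a + 4)*(a - 3)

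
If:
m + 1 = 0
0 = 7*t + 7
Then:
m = -1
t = -1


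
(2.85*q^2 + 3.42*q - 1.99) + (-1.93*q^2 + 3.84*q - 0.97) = 0.92*q^2 + 7.26*q - 2.96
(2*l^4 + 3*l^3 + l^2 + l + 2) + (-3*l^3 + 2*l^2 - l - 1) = 2*l^4 + 3*l^2 + 1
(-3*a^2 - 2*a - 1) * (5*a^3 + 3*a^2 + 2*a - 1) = -15*a^5 - 19*a^4 - 17*a^3 - 4*a^2 + 1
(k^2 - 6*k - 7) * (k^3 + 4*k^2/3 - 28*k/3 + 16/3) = k^5 - 14*k^4/3 - 73*k^3/3 + 52*k^2 + 100*k/3 - 112/3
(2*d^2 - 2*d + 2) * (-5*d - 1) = -10*d^3 + 8*d^2 - 8*d - 2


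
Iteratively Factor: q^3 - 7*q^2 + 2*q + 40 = (q - 4)*(q^2 - 3*q - 10) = (q - 4)*(q + 2)*(q - 5)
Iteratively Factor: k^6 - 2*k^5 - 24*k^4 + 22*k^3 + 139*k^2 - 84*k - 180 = (k - 2)*(k^5 - 24*k^3 - 26*k^2 + 87*k + 90) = (k - 2)*(k + 1)*(k^4 - k^3 - 23*k^2 - 3*k + 90) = (k - 5)*(k - 2)*(k + 1)*(k^3 + 4*k^2 - 3*k - 18) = (k - 5)*(k - 2)*(k + 1)*(k + 3)*(k^2 + k - 6) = (k - 5)*(k - 2)^2*(k + 1)*(k + 3)*(k + 3)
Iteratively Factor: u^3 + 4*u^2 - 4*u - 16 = (u + 2)*(u^2 + 2*u - 8) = (u + 2)*(u + 4)*(u - 2)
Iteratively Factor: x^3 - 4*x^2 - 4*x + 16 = (x - 4)*(x^2 - 4) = (x - 4)*(x - 2)*(x + 2)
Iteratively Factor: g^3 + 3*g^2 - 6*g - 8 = (g - 2)*(g^2 + 5*g + 4) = (g - 2)*(g + 1)*(g + 4)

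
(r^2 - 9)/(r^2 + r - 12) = (r + 3)/(r + 4)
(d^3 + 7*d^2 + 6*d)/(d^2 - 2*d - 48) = d*(d + 1)/(d - 8)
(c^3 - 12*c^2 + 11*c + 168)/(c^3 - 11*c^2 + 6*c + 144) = (c - 7)/(c - 6)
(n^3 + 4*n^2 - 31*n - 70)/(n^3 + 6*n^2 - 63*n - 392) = (n^2 - 3*n - 10)/(n^2 - n - 56)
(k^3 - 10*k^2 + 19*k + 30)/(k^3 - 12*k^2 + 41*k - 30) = (k + 1)/(k - 1)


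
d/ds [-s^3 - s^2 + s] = -3*s^2 - 2*s + 1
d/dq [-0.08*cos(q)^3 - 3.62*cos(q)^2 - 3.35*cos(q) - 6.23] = (0.24*cos(q)^2 + 7.24*cos(q) + 3.35)*sin(q)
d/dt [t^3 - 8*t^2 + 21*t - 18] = 3*t^2 - 16*t + 21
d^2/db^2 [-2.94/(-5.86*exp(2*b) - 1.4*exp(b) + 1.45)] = (2.94*(11.72*exp(b) + 1.4)*(23.44*exp(b) + 2.8)*exp(b) - (68.9136*exp(b) + 4.116)*(5.86*exp(2*b) + 1.4*exp(b) - 1.45))*exp(b)/(5.86*exp(2*b) + 1.4*exp(b) - 1.45)^3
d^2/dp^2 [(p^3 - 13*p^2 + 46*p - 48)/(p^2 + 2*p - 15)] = 182/(p^3 + 15*p^2 + 75*p + 125)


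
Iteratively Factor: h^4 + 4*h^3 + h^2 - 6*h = (h - 1)*(h^3 + 5*h^2 + 6*h) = (h - 1)*(h + 3)*(h^2 + 2*h) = h*(h - 1)*(h + 3)*(h + 2)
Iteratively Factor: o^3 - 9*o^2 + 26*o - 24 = (o - 4)*(o^2 - 5*o + 6) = (o - 4)*(o - 3)*(o - 2)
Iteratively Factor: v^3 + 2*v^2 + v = (v + 1)*(v^2 + v) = v*(v + 1)*(v + 1)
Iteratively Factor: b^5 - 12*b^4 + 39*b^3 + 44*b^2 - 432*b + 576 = (b - 3)*(b^4 - 9*b^3 + 12*b^2 + 80*b - 192) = (b - 3)*(b + 3)*(b^3 - 12*b^2 + 48*b - 64) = (b - 4)*(b - 3)*(b + 3)*(b^2 - 8*b + 16) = (b - 4)^2*(b - 3)*(b + 3)*(b - 4)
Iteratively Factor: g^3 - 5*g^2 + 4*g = (g - 1)*(g^2 - 4*g) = (g - 4)*(g - 1)*(g)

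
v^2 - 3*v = v*(v - 3)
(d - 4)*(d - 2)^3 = d^4 - 10*d^3 + 36*d^2 - 56*d + 32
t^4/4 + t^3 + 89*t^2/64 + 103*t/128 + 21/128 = (t/4 + 1/4)*(t + 1/2)*(t + 3/4)*(t + 7/4)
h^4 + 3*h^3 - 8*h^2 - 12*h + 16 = (h - 2)*(h - 1)*(h + 2)*(h + 4)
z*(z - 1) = z^2 - z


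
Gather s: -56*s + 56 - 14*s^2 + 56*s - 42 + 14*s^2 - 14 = 0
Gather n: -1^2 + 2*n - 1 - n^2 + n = -n^2 + 3*n - 2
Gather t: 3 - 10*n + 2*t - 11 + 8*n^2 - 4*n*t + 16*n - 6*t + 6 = 8*n^2 + 6*n + t*(-4*n - 4) - 2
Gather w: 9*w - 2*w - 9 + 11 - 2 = 7*w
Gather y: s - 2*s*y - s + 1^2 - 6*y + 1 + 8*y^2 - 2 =8*y^2 + y*(-2*s - 6)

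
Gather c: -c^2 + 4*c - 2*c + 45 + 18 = -c^2 + 2*c + 63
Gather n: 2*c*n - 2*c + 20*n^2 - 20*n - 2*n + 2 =-2*c + 20*n^2 + n*(2*c - 22) + 2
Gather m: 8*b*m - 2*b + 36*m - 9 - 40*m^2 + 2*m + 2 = -2*b - 40*m^2 + m*(8*b + 38) - 7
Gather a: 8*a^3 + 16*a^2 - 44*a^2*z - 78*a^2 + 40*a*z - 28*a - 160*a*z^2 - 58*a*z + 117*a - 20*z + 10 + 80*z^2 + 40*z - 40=8*a^3 + a^2*(-44*z - 62) + a*(-160*z^2 - 18*z + 89) + 80*z^2 + 20*z - 30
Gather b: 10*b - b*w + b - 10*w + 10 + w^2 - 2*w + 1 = b*(11 - w) + w^2 - 12*w + 11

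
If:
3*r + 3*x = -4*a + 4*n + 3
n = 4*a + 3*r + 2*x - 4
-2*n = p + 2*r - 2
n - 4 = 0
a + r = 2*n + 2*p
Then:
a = -58/17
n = 4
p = -98/17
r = -2/17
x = 11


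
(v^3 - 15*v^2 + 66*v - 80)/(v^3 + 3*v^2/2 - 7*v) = 2*(v^2 - 13*v + 40)/(v*(2*v + 7))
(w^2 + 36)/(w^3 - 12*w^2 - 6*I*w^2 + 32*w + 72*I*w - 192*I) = (w + 6*I)/(w^2 - 12*w + 32)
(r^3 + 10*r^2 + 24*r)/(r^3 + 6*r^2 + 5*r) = (r^2 + 10*r + 24)/(r^2 + 6*r + 5)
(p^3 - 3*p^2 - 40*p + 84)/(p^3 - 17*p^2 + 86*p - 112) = (p + 6)/(p - 8)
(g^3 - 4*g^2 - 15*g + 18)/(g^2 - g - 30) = (g^2 + 2*g - 3)/(g + 5)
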